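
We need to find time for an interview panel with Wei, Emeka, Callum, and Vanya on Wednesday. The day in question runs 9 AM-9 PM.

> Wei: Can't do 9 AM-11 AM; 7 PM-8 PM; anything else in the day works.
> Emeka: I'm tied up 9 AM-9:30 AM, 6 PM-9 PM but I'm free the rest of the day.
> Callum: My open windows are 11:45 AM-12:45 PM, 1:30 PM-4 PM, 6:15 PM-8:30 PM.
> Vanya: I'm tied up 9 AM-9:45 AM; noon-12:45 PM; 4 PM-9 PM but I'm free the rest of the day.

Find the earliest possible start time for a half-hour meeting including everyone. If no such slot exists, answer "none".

13:30

Wei free: 11:00-19:00, 20:00-21:00 (invert busy blocks within the working day).
Emeka free: 09:30-18:00 (invert busy blocks within the working day).
Callum free: 11:45-12:45, 13:30-16:00, 18:15-20:30.
Vanya free: 09:45-12:00, 12:45-16:00 (invert busy blocks within the working day).
Wei ∩ Emeka: 11:00-18:00.
Wei ∩ Emeka ∩ Callum: 11:45-12:45, 13:30-16:00.
Wei ∩ Emeka ∩ Callum ∩ Vanya: 11:45-12:00, 13:30-16:00.
So the common availability across everyone is 11:45-12:00, 13:30-16:00.
The first common window of at least 30 minutes is 13:30-16:00, so the earliest start is 13:30.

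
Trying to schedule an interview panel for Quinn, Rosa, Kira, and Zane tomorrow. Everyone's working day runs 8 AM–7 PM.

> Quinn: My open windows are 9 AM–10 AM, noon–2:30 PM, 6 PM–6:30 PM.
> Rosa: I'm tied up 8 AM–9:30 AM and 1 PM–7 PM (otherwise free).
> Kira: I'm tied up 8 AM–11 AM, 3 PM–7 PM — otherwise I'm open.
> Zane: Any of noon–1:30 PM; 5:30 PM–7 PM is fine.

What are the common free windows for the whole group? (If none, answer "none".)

12:00-13:00

Quinn free: 09:00-10:00, 12:00-14:30, 18:00-18:30.
Rosa free: 09:30-13:00 (invert busy blocks within the working day).
Kira free: 11:00-15:00 (invert busy blocks within the working day).
Zane free: 12:00-13:30, 17:30-19:00.
Quinn ∩ Rosa: 09:30-10:00, 12:00-13:00.
Quinn ∩ Rosa ∩ Kira: 12:00-13:00.
Quinn ∩ Rosa ∩ Kira ∩ Zane: 12:00-13:00.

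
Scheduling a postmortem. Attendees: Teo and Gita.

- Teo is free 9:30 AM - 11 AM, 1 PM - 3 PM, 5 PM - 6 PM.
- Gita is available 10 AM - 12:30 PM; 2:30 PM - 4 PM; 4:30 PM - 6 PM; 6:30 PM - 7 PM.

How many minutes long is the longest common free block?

60

Teo ∩ Gita: 10:00-11:00, 14:30-15:00, 17:00-18:00.
The longest is 10:00-11:00 at 60 minutes.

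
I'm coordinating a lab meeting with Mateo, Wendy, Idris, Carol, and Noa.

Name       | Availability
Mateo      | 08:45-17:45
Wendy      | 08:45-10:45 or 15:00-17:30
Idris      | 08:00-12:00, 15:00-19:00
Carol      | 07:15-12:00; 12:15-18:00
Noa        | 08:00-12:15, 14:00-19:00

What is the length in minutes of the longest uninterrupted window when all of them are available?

150

Mateo ∩ Wendy: 08:45-10:45, 15:00-17:30.
Mateo ∩ Wendy ∩ Idris: 08:45-10:45, 15:00-17:30.
Mateo ∩ Wendy ∩ Idris ∩ Carol: 08:45-10:45, 15:00-17:30.
Mateo ∩ Wendy ∩ Idris ∩ Carol ∩ Noa: 08:45-10:45, 15:00-17:30.
The longest is 15:00-17:30 at 150 minutes.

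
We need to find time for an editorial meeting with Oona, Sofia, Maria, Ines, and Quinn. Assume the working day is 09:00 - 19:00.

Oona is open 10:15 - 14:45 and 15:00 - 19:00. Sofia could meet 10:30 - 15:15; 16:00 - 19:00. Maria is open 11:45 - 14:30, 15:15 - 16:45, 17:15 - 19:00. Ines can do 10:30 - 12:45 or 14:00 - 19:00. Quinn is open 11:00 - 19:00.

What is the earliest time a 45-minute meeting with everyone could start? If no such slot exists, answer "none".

Oona ∩ Sofia: 10:30-14:45, 15:00-15:15, 16:00-19:00.
Oona ∩ Sofia ∩ Maria: 11:45-14:30, 16:00-16:45, 17:15-19:00.
Oona ∩ Sofia ∩ Maria ∩ Ines: 11:45-12:45, 14:00-14:30, 16:00-16:45, 17:15-19:00.
Oona ∩ Sofia ∩ Maria ∩ Ines ∩ Quinn: 11:45-12:45, 14:00-14:30, 16:00-16:45, 17:15-19:00.
The first common window of at least 45 minutes is 11:45-12:45, so the earliest start is 11:45.

11:45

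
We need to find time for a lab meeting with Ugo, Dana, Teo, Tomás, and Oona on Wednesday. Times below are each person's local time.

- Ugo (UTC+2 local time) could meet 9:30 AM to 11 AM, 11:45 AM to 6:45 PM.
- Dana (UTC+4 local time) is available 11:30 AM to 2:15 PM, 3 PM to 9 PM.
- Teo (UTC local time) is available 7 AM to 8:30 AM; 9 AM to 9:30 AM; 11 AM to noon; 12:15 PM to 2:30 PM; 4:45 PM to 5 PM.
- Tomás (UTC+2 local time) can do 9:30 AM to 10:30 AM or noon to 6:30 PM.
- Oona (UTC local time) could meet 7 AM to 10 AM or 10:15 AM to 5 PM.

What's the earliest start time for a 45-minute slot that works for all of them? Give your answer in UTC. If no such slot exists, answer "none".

Ugo in UTC: 07:30-09:00, 09:45-16:45 (subtract 2h to convert from UTC+2).
Dana in UTC: 07:30-10:15, 11:00-17:00 (subtract 4h to convert from UTC+4).
Teo in UTC: 07:00-08:30, 09:00-09:30, 11:00-12:00, 12:15-14:30, 16:45-17:00.
Tomás in UTC: 07:30-08:30, 10:00-16:30 (subtract 2h to convert from UTC+2).
Oona in UTC: 07:00-10:00, 10:15-17:00.
Ugo ∩ Dana: 07:30-09:00, 09:45-10:15, 11:00-16:45.
Ugo ∩ Dana ∩ Teo: 07:30-08:30, 11:00-12:00, 12:15-14:30.
Ugo ∩ Dana ∩ Teo ∩ Tomás: 07:30-08:30, 11:00-12:00, 12:15-14:30.
Ugo ∩ Dana ∩ Teo ∩ Tomás ∩ Oona: 07:30-08:30, 11:00-12:00, 12:15-14:30.
The first common window of at least 45 minutes is 07:30-08:30, so the earliest start is 07:30.

07:30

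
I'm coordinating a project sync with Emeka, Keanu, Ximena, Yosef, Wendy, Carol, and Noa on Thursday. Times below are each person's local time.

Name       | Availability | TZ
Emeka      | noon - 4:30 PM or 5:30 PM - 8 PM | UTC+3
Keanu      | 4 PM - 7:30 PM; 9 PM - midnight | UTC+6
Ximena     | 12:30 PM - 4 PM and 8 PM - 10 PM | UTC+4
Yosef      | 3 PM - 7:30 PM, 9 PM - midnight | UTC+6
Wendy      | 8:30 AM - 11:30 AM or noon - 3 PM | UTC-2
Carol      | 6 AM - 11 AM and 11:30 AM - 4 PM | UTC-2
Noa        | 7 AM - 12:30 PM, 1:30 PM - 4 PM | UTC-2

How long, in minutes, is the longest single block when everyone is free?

90

Emeka in UTC: 09:00-13:30, 14:30-17:00 (subtract 3h to convert from UTC+3).
Keanu in UTC: 10:00-13:30, 15:00-18:00 (subtract 6h to convert from UTC+6).
Ximena in UTC: 08:30-12:00, 16:00-18:00 (subtract 4h to convert from UTC+4).
Yosef in UTC: 09:00-13:30, 15:00-18:00 (subtract 6h to convert from UTC+6).
Wendy in UTC: 10:30-13:30, 14:00-17:00 (add 2h to convert from UTC-2).
Carol in UTC: 08:00-13:00, 13:30-18:00 (add 2h to convert from UTC-2).
Noa in UTC: 09:00-14:30, 15:30-18:00 (add 2h to convert from UTC-2).
Emeka ∩ Keanu: 10:00-13:30, 15:00-17:00.
Emeka ∩ Keanu ∩ Ximena: 10:00-12:00, 16:00-17:00.
Emeka ∩ Keanu ∩ Ximena ∩ Yosef: 10:00-12:00, 16:00-17:00.
Emeka ∩ Keanu ∩ Ximena ∩ Yosef ∩ Wendy: 10:30-12:00, 16:00-17:00.
Emeka ∩ Keanu ∩ Ximena ∩ Yosef ∩ Wendy ∩ Carol: 10:30-12:00, 16:00-17:00.
Emeka ∩ Keanu ∩ Ximena ∩ Yosef ∩ Wendy ∩ Carol ∩ Noa: 10:30-12:00, 16:00-17:00.
The longest is 10:30-12:00 at 90 minutes.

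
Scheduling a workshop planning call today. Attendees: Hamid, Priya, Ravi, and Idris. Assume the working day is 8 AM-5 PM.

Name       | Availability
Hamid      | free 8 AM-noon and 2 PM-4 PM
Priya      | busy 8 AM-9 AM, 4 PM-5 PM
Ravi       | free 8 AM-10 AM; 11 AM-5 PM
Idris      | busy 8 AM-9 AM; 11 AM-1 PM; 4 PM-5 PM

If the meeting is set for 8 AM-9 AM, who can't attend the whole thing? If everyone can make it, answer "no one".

Idris, Priya

Hamid free: 08:00-12:00, 14:00-16:00.
Priya free: 09:00-16:00 (invert busy blocks within the working day).
Ravi free: 08:00-10:00, 11:00-17:00.
Idris free: 09:00-11:00, 13:00-16:00 (invert busy blocks within the working day).
Hamid: free for 08:00-09:00. Priya: not fully free for 08:00-09:00. Ravi: free for 08:00-09:00. Idris: not fully free for 08:00-09:00.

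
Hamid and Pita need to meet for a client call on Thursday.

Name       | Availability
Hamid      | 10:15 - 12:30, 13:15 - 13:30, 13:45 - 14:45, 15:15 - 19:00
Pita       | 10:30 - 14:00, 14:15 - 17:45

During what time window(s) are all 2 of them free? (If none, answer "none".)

10:30-12:30, 13:15-13:30, 13:45-14:00, 14:15-14:45, 15:15-17:45

Hamid ∩ Pita: 10:30-12:30, 13:15-13:30, 13:45-14:00, 14:15-14:45, 15:15-17:45.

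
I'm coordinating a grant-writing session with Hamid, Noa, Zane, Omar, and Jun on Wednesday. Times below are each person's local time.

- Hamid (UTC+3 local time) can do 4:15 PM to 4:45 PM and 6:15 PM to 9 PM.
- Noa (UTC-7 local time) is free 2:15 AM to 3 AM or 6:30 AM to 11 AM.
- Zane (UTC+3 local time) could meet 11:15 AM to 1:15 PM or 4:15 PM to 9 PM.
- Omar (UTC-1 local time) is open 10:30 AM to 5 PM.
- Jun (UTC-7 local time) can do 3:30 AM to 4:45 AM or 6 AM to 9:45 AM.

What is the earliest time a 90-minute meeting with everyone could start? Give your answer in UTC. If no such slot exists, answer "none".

15:15

Hamid in UTC: 13:15-13:45, 15:15-18:00 (subtract 3h to convert from UTC+3).
Noa in UTC: 09:15-10:00, 13:30-18:00 (add 7h to convert from UTC-7).
Zane in UTC: 08:15-10:15, 13:15-18:00 (subtract 3h to convert from UTC+3).
Omar in UTC: 11:30-18:00 (add 1h to convert from UTC-1).
Jun in UTC: 10:30-11:45, 13:00-16:45 (add 7h to convert from UTC-7).
Hamid ∩ Noa: 13:30-13:45, 15:15-18:00.
Hamid ∩ Noa ∩ Zane: 13:30-13:45, 15:15-18:00.
Hamid ∩ Noa ∩ Zane ∩ Omar: 13:30-13:45, 15:15-18:00.
Hamid ∩ Noa ∩ Zane ∩ Omar ∩ Jun: 13:30-13:45, 15:15-16:45.
Those are the intersection windows.
The first common window of at least 90 minutes is 15:15-16:45, so the earliest start is 15:15.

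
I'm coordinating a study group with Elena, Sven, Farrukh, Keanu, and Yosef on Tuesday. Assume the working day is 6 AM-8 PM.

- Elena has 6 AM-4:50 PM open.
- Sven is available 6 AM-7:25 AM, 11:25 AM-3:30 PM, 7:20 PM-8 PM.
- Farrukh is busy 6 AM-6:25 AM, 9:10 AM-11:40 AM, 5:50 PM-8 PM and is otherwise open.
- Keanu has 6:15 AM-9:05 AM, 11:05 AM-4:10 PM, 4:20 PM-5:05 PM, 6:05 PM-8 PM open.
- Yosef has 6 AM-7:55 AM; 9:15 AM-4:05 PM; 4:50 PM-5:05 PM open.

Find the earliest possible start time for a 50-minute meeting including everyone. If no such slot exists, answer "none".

06:25

Elena free: 06:00-16:50.
Sven free: 06:00-07:25, 11:25-15:30, 19:20-20:00.
Farrukh free: 06:25-09:10, 11:40-17:50 (invert busy blocks within the working day).
Keanu free: 06:15-09:05, 11:05-16:10, 16:20-17:05, 18:05-20:00.
Yosef free: 06:00-07:55, 09:15-16:05, 16:50-17:05.
Elena ∩ Sven: 06:00-07:25, 11:25-15:30.
Elena ∩ Sven ∩ Farrukh: 06:25-07:25, 11:40-15:30.
Elena ∩ Sven ∩ Farrukh ∩ Keanu: 06:25-07:25, 11:40-15:30.
Elena ∩ Sven ∩ Farrukh ∩ Keanu ∩ Yosef: 06:25-07:25, 11:40-15:30.
The first common window of at least 50 minutes is 06:25-07:25, so the earliest start is 06:25.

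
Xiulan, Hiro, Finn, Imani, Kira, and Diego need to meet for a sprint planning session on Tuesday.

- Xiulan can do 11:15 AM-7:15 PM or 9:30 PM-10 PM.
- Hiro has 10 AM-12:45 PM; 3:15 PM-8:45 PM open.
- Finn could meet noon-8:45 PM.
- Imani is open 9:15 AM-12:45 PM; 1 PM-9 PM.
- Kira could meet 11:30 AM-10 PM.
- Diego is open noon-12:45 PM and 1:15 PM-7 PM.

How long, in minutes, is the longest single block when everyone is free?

225

Xiulan ∩ Hiro: 11:15-12:45, 15:15-19:15.
Xiulan ∩ Hiro ∩ Finn: 12:00-12:45, 15:15-19:15.
Xiulan ∩ Hiro ∩ Finn ∩ Imani: 12:00-12:45, 15:15-19:15.
Xiulan ∩ Hiro ∩ Finn ∩ Imani ∩ Kira: 12:00-12:45, 15:15-19:15.
Xiulan ∩ Hiro ∩ Finn ∩ Imani ∩ Kira ∩ Diego: 12:00-12:45, 15:15-19:00.
The longest is 15:15-19:00 at 225 minutes.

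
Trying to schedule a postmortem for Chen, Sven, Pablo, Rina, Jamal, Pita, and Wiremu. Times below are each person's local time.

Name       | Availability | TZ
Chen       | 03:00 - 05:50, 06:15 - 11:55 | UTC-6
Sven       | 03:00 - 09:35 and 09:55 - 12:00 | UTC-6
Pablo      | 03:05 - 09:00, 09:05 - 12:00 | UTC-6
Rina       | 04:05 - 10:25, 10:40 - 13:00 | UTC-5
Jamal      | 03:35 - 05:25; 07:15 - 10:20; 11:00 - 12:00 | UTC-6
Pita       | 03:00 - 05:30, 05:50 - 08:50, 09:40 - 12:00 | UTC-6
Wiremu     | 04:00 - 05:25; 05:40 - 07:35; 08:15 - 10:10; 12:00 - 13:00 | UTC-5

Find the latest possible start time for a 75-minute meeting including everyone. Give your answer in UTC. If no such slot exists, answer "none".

Chen in UTC: 09:00-11:50, 12:15-17:55 (add 6h to convert from UTC-6).
Sven in UTC: 09:00-15:35, 15:55-18:00 (add 6h to convert from UTC-6).
Pablo in UTC: 09:05-15:00, 15:05-18:00 (add 6h to convert from UTC-6).
Rina in UTC: 09:05-15:25, 15:40-18:00 (add 5h to convert from UTC-5).
Jamal in UTC: 09:35-11:25, 13:15-16:20, 17:00-18:00 (add 6h to convert from UTC-6).
Pita in UTC: 09:00-11:30, 11:50-14:50, 15:40-18:00 (add 6h to convert from UTC-6).
Wiremu in UTC: 09:00-10:25, 10:40-12:35, 13:15-15:10, 17:00-18:00 (add 5h to convert from UTC-5).
Chen ∩ Sven: 09:00-11:50, 12:15-15:35, 15:55-17:55.
Chen ∩ Sven ∩ Pablo: 09:05-11:50, 12:15-15:00, 15:05-15:35, 15:55-17:55.
Chen ∩ Sven ∩ Pablo ∩ Rina: 09:05-11:50, 12:15-15:00, 15:05-15:25, 15:55-17:55.
Chen ∩ Sven ∩ Pablo ∩ Rina ∩ Jamal: 09:35-11:25, 13:15-15:00, 15:05-15:25, 15:55-16:20, 17:00-17:55.
Chen ∩ Sven ∩ Pablo ∩ Rina ∩ Jamal ∩ Pita: 09:35-11:25, 13:15-14:50, 15:55-16:20, 17:00-17:55.
Chen ∩ Sven ∩ Pablo ∩ Rina ∩ Jamal ∩ Pita ∩ Wiremu: 09:35-10:25, 10:40-11:25, 13:15-14:50, 17:00-17:55.
So the common availability across everyone is 09:35-10:25, 10:40-11:25, 13:15-14:50, 17:00-17:55.
The last common window of at least 75 minutes is 13:15-14:50; a 75-minute meeting can start as late as 13:35 and still end by 14:50.

13:35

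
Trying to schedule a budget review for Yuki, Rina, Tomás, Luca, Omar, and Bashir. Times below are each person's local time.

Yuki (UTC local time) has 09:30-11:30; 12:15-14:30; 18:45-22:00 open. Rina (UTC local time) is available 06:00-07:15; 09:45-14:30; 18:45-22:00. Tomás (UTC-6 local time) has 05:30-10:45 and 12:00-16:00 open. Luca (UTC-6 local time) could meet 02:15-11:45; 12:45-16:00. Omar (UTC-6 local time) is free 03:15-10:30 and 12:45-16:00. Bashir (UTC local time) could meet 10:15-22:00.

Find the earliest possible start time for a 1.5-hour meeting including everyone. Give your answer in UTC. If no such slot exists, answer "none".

Yuki in UTC: 09:30-11:30, 12:15-14:30, 18:45-22:00.
Rina in UTC: 06:00-07:15, 09:45-14:30, 18:45-22:00.
Tomás in UTC: 11:30-16:45, 18:00-22:00 (add 6h to convert from UTC-6).
Luca in UTC: 08:15-17:45, 18:45-22:00 (add 6h to convert from UTC-6).
Omar in UTC: 09:15-16:30, 18:45-22:00 (add 6h to convert from UTC-6).
Bashir in UTC: 10:15-22:00.
Yuki ∩ Rina: 09:45-11:30, 12:15-14:30, 18:45-22:00.
Yuki ∩ Rina ∩ Tomás: 12:15-14:30, 18:45-22:00.
Yuki ∩ Rina ∩ Tomás ∩ Luca: 12:15-14:30, 18:45-22:00.
Yuki ∩ Rina ∩ Tomás ∩ Luca ∩ Omar: 12:15-14:30, 18:45-22:00.
Yuki ∩ Rina ∩ Tomás ∩ Luca ∩ Omar ∩ Bashir: 12:15-14:30, 18:45-22:00.
The first common window of at least 90 minutes is 12:15-14:30, so the earliest start is 12:15.

12:15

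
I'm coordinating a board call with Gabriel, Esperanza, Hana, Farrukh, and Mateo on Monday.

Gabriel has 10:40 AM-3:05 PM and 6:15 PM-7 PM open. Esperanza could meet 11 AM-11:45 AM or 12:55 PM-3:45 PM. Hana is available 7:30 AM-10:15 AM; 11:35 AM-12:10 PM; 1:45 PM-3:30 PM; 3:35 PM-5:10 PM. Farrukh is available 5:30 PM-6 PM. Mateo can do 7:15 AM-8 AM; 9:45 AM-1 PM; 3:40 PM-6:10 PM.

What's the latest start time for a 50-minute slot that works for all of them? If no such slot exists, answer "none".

Gabriel ∩ Esperanza: 11:00-11:45, 12:55-15:05.
Gabriel ∩ Esperanza ∩ Hana: 11:35-11:45, 13:45-15:05.
Gabriel ∩ Esperanza ∩ Hana ∩ Farrukh: ∅.
Gabriel ∩ Esperanza ∩ Hana ∩ Farrukh ∩ Mateo: ∅.
There is no time when everyone is free.
No common window is at least 50 minutes long.

none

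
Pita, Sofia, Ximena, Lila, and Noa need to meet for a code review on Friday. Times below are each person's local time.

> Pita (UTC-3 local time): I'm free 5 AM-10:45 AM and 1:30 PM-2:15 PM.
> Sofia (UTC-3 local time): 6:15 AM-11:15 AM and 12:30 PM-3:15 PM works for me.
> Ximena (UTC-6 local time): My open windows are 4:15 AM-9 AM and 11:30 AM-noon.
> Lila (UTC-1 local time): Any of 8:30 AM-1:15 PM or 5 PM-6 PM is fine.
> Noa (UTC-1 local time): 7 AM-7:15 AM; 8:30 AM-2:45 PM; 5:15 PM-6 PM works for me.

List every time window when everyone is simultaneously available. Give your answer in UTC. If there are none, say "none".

Pita in UTC: 08:00-13:45, 16:30-17:15 (add 3h to convert from UTC-3).
Sofia in UTC: 09:15-14:15, 15:30-18:15 (add 3h to convert from UTC-3).
Ximena in UTC: 10:15-15:00, 17:30-18:00 (add 6h to convert from UTC-6).
Lila in UTC: 09:30-14:15, 18:00-19:00 (add 1h to convert from UTC-1).
Noa in UTC: 08:00-08:15, 09:30-15:45, 18:15-19:00 (add 1h to convert from UTC-1).
Pita ∩ Sofia: 09:15-13:45, 16:30-17:15.
Pita ∩ Sofia ∩ Ximena: 10:15-13:45.
Pita ∩ Sofia ∩ Ximena ∩ Lila: 10:15-13:45.
Pita ∩ Sofia ∩ Ximena ∩ Lila ∩ Noa: 10:15-13:45.

10:15-13:45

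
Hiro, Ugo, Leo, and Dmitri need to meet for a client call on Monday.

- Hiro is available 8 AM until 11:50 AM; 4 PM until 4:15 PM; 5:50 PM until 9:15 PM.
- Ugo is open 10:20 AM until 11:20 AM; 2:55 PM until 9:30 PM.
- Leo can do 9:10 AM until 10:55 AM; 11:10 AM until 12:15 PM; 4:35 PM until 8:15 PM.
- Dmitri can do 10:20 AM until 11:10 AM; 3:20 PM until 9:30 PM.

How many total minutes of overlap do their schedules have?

Hiro ∩ Ugo: 10:20-11:20, 16:00-16:15, 17:50-21:15.
Hiro ∩ Ugo ∩ Leo: 10:20-10:55, 11:10-11:20, 17:50-20:15.
Hiro ∩ Ugo ∩ Leo ∩ Dmitri: 10:20-10:55, 17:50-20:15.
Summing the common windows: 35 + 145 = 180 minutes.

180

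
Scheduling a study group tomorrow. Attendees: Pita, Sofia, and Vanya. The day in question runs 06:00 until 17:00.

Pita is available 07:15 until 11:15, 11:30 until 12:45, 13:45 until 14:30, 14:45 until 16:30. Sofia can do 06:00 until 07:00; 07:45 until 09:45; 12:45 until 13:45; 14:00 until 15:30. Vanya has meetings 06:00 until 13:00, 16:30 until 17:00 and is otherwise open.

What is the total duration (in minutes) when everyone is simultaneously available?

Pita free: 07:15-11:15, 11:30-12:45, 13:45-14:30, 14:45-16:30.
Sofia free: 06:00-07:00, 07:45-09:45, 12:45-13:45, 14:00-15:30.
Vanya free: 13:00-16:30 (invert busy blocks within the working day).
Pita ∩ Sofia: 07:45-09:45, 14:00-14:30, 14:45-15:30.
Pita ∩ Sofia ∩ Vanya: 14:00-14:30, 14:45-15:30.
Summing the common windows: 30 + 45 = 75 minutes.

75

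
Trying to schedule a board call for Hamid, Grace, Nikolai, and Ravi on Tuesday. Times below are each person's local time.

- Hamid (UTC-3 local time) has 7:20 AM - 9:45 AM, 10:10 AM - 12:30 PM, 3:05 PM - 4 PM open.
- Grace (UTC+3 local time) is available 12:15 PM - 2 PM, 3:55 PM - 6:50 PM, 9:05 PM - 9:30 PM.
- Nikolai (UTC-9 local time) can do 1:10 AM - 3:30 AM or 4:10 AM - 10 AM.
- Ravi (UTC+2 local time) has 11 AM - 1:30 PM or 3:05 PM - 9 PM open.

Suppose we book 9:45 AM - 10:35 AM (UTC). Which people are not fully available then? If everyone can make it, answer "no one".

Hamid, Nikolai

Hamid in UTC: 10:20-12:45, 13:10-15:30, 18:05-19:00 (add 3h to convert from UTC-3).
Grace in UTC: 09:15-11:00, 12:55-15:50, 18:05-18:30 (subtract 3h to convert from UTC+3).
Nikolai in UTC: 10:10-12:30, 13:10-19:00 (add 9h to convert from UTC-9).
Ravi in UTC: 09:00-11:30, 13:05-19:00 (subtract 2h to convert from UTC+2).
Hamid: not fully free for 09:45-10:35. Grace: free for 09:45-10:35. Nikolai: not fully free for 09:45-10:35. Ravi: free for 09:45-10:35.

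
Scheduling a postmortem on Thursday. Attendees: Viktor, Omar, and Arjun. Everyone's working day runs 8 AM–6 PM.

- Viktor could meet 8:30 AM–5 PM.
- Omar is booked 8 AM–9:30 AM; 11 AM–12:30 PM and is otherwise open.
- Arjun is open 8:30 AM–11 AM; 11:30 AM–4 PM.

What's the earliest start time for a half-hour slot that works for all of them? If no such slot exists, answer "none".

09:30

Viktor free: 08:30-17:00.
Omar free: 09:30-11:00, 12:30-18:00 (invert busy blocks within the working day).
Arjun free: 08:30-11:00, 11:30-16:00.
Viktor ∩ Omar: 09:30-11:00, 12:30-17:00.
Viktor ∩ Omar ∩ Arjun: 09:30-11:00, 12:30-16:00.
Those are the intersection windows.
The first common window of at least 30 minutes is 09:30-11:00, so the earliest start is 09:30.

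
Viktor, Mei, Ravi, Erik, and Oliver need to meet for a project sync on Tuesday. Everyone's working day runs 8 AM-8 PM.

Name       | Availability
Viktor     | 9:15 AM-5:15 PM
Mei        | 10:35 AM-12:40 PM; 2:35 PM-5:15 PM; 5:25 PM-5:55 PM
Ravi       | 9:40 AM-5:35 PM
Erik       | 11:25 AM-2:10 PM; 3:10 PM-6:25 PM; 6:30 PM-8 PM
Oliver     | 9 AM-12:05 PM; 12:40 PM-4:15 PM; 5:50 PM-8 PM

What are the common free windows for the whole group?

Viktor ∩ Mei: 10:35-12:40, 14:35-17:15.
Viktor ∩ Mei ∩ Ravi: 10:35-12:40, 14:35-17:15.
Viktor ∩ Mei ∩ Ravi ∩ Erik: 11:25-12:40, 15:10-17:15.
Viktor ∩ Mei ∩ Ravi ∩ Erik ∩ Oliver: 11:25-12:05, 15:10-16:15.

11:25-12:05, 15:10-16:15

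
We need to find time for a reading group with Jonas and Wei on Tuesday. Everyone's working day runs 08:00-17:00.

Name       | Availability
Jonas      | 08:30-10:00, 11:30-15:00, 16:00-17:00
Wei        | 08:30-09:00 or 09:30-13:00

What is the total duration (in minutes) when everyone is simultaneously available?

150

Jonas ∩ Wei: 08:30-09:00, 09:30-10:00, 11:30-13:00.
Summing the common windows: 30 + 30 + 90 = 150 minutes.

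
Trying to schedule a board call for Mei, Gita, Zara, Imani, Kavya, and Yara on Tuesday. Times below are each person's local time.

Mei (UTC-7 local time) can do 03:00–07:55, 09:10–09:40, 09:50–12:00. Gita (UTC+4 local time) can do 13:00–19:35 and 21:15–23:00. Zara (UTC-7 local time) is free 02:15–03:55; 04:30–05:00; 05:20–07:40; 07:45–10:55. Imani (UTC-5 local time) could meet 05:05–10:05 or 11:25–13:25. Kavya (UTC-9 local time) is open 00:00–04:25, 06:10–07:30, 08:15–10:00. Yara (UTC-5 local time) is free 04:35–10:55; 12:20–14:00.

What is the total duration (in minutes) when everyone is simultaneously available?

Mei in UTC: 10:00-14:55, 16:10-16:40, 16:50-19:00 (add 7h to convert from UTC-7).
Gita in UTC: 09:00-15:35, 17:15-19:00 (subtract 4h to convert from UTC+4).
Zara in UTC: 09:15-10:55, 11:30-12:00, 12:20-14:40, 14:45-17:55 (add 7h to convert from UTC-7).
Imani in UTC: 10:05-15:05, 16:25-18:25 (add 5h to convert from UTC-5).
Kavya in UTC: 09:00-13:25, 15:10-16:30, 17:15-19:00 (add 9h to convert from UTC-9).
Yara in UTC: 09:35-15:55, 17:20-19:00 (add 5h to convert from UTC-5).
Mei ∩ Gita: 10:00-14:55, 17:15-19:00.
Mei ∩ Gita ∩ Zara: 10:00-10:55, 11:30-12:00, 12:20-14:40, 14:45-14:55, 17:15-17:55.
Mei ∩ Gita ∩ Zara ∩ Imani: 10:05-10:55, 11:30-12:00, 12:20-14:40, 14:45-14:55, 17:15-17:55.
Mei ∩ Gita ∩ Zara ∩ Imani ∩ Kavya: 10:05-10:55, 11:30-12:00, 12:20-13:25, 17:15-17:55.
Mei ∩ Gita ∩ Zara ∩ Imani ∩ Kavya ∩ Yara: 10:05-10:55, 11:30-12:00, 12:20-13:25, 17:20-17:55.
Summing the common windows: 50 + 30 + 65 + 35 = 180 minutes.

180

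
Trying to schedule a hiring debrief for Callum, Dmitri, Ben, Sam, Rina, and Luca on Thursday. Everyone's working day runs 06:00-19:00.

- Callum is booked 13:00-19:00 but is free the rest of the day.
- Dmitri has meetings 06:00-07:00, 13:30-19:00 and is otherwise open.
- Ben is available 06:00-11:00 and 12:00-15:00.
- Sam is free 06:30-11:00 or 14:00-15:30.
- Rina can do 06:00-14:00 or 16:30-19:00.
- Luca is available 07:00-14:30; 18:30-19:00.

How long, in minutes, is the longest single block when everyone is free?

240

Callum free: 06:00-13:00 (invert busy blocks within the working day).
Dmitri free: 07:00-13:30 (invert busy blocks within the working day).
Ben free: 06:00-11:00, 12:00-15:00.
Sam free: 06:30-11:00, 14:00-15:30.
Rina free: 06:00-14:00, 16:30-19:00.
Luca free: 07:00-14:30, 18:30-19:00.
Callum ∩ Dmitri: 07:00-13:00.
Callum ∩ Dmitri ∩ Ben: 07:00-11:00, 12:00-13:00.
Callum ∩ Dmitri ∩ Ben ∩ Sam: 07:00-11:00.
Callum ∩ Dmitri ∩ Ben ∩ Sam ∩ Rina: 07:00-11:00.
Callum ∩ Dmitri ∩ Ben ∩ Sam ∩ Rina ∩ Luca: 07:00-11:00.
The longest is 07:00-11:00 at 240 minutes.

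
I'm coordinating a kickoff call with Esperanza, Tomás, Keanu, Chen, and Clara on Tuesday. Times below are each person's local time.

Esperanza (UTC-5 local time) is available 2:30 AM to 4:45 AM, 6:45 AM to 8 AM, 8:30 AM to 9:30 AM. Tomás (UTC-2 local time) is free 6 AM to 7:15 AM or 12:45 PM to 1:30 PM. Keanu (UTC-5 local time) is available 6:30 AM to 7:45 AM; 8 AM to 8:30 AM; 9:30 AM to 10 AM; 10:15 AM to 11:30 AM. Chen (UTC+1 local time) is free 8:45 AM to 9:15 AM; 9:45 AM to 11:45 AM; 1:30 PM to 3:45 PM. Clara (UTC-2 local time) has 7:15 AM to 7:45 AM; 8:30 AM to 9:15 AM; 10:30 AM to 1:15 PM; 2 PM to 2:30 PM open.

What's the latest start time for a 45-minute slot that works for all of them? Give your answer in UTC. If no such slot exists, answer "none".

none

Esperanza in UTC: 07:30-09:45, 11:45-13:00, 13:30-14:30 (add 5h to convert from UTC-5).
Tomás in UTC: 08:00-09:15, 14:45-15:30 (add 2h to convert from UTC-2).
Keanu in UTC: 11:30-12:45, 13:00-13:30, 14:30-15:00, 15:15-16:30 (add 5h to convert from UTC-5).
Chen in UTC: 07:45-08:15, 08:45-10:45, 12:30-14:45 (subtract 1h to convert from UTC+1).
Clara in UTC: 09:15-09:45, 10:30-11:15, 12:30-15:15, 16:00-16:30 (add 2h to convert from UTC-2).
Esperanza ∩ Tomás: 08:00-09:15.
Esperanza ∩ Tomás ∩ Keanu: ∅.
Esperanza ∩ Tomás ∩ Keanu ∩ Chen: ∅.
Esperanza ∩ Tomás ∩ Keanu ∩ Chen ∩ Clara: ∅.
There is no time when everyone is free.
No common window is at least 45 minutes long.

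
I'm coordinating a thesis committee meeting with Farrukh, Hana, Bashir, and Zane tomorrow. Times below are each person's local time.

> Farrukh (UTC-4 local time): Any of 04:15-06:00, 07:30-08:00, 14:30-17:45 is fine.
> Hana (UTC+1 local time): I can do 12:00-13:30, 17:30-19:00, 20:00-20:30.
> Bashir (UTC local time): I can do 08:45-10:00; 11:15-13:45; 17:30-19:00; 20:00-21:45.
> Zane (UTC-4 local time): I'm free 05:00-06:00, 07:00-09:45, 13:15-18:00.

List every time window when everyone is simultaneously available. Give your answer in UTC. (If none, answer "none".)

11:30-12:00

Farrukh in UTC: 08:15-10:00, 11:30-12:00, 18:30-21:45 (add 4h to convert from UTC-4).
Hana in UTC: 11:00-12:30, 16:30-18:00, 19:00-19:30 (subtract 1h to convert from UTC+1).
Bashir in UTC: 08:45-10:00, 11:15-13:45, 17:30-19:00, 20:00-21:45.
Zane in UTC: 09:00-10:00, 11:00-13:45, 17:15-22:00 (add 4h to convert from UTC-4).
Farrukh ∩ Hana: 11:30-12:00, 19:00-19:30.
Farrukh ∩ Hana ∩ Bashir: 11:30-12:00.
Farrukh ∩ Hana ∩ Bashir ∩ Zane: 11:30-12:00.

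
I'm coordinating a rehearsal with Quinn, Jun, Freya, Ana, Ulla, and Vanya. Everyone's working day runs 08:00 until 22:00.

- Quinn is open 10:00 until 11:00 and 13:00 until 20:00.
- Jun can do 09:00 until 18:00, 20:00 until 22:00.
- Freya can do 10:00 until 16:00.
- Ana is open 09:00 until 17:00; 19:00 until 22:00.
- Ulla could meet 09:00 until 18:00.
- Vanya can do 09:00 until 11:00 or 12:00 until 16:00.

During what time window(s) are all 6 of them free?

10:00-11:00, 13:00-16:00

Quinn ∩ Jun: 10:00-11:00, 13:00-18:00.
Quinn ∩ Jun ∩ Freya: 10:00-11:00, 13:00-16:00.
Quinn ∩ Jun ∩ Freya ∩ Ana: 10:00-11:00, 13:00-16:00.
Quinn ∩ Jun ∩ Freya ∩ Ana ∩ Ulla: 10:00-11:00, 13:00-16:00.
Quinn ∩ Jun ∩ Freya ∩ Ana ∩ Ulla ∩ Vanya: 10:00-11:00, 13:00-16:00.
So the common availability across everyone is 10:00-11:00, 13:00-16:00.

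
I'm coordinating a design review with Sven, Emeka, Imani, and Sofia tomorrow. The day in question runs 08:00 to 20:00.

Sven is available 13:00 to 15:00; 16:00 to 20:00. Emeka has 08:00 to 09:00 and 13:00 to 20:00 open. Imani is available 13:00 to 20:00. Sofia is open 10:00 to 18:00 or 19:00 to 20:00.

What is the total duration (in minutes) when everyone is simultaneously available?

300

Sven ∩ Emeka: 13:00-15:00, 16:00-20:00.
Sven ∩ Emeka ∩ Imani: 13:00-15:00, 16:00-20:00.
Sven ∩ Emeka ∩ Imani ∩ Sofia: 13:00-15:00, 16:00-18:00, 19:00-20:00.
Summing the common windows: 120 + 120 + 60 = 300 minutes.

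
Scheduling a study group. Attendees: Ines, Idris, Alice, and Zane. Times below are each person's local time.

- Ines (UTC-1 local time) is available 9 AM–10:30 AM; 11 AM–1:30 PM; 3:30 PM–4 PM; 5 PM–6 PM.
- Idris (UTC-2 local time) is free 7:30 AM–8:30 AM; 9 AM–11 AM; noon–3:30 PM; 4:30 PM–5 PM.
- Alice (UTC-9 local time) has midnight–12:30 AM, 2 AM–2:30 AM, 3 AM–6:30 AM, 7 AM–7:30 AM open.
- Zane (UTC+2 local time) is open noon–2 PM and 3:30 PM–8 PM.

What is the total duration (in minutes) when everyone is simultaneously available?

Ines in UTC: 10:00-11:30, 12:00-14:30, 16:30-17:00, 18:00-19:00 (add 1h to convert from UTC-1).
Idris in UTC: 09:30-10:30, 11:00-13:00, 14:00-17:30, 18:30-19:00 (add 2h to convert from UTC-2).
Alice in UTC: 09:00-09:30, 11:00-11:30, 12:00-15:30, 16:00-16:30 (add 9h to convert from UTC-9).
Zane in UTC: 10:00-12:00, 13:30-18:00 (subtract 2h to convert from UTC+2).
Ines ∩ Idris: 10:00-10:30, 11:00-11:30, 12:00-13:00, 14:00-14:30, 16:30-17:00, 18:30-19:00.
Ines ∩ Idris ∩ Alice: 11:00-11:30, 12:00-13:00, 14:00-14:30.
Ines ∩ Idris ∩ Alice ∩ Zane: 11:00-11:30, 14:00-14:30.
Summing the common windows: 30 + 30 = 60 minutes.

60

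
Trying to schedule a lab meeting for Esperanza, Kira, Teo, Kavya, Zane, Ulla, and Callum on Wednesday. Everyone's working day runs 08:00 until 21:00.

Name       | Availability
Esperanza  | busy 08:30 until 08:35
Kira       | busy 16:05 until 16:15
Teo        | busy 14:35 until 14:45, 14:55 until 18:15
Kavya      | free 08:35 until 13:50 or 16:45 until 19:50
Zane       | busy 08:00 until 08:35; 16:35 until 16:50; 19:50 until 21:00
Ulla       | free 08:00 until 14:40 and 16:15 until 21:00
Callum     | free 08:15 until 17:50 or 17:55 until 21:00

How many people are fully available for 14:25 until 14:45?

Esperanza free: 08:00-08:30, 08:35-21:00 (invert busy blocks within the working day).
Kira free: 08:00-16:05, 16:15-21:00 (invert busy blocks within the working day).
Teo free: 08:00-14:35, 14:45-14:55, 18:15-21:00 (invert busy blocks within the working day).
Kavya free: 08:35-13:50, 16:45-19:50.
Zane free: 08:35-16:35, 16:50-19:50 (invert busy blocks within the working day).
Ulla free: 08:00-14:40, 16:15-21:00.
Callum free: 08:15-17:50, 17:55-21:00.
Esperanza, Kira, Zane, and Callum can make the full 14:25-14:45 slot — that's 4.

4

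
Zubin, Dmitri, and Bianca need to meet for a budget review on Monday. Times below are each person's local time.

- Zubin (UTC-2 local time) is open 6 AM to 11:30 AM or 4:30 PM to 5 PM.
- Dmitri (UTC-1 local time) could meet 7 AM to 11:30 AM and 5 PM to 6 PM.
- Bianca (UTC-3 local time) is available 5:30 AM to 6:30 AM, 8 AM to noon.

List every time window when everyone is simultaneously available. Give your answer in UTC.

08:30-09:30, 11:00-12:30

Zubin in UTC: 08:00-13:30, 18:30-19:00 (add 2h to convert from UTC-2).
Dmitri in UTC: 08:00-12:30, 18:00-19:00 (add 1h to convert from UTC-1).
Bianca in UTC: 08:30-09:30, 11:00-15:00 (add 3h to convert from UTC-3).
Zubin ∩ Dmitri: 08:00-12:30, 18:30-19:00.
Zubin ∩ Dmitri ∩ Bianca: 08:30-09:30, 11:00-12:30.
So the common availability across everyone is 08:30-09:30, 11:00-12:30.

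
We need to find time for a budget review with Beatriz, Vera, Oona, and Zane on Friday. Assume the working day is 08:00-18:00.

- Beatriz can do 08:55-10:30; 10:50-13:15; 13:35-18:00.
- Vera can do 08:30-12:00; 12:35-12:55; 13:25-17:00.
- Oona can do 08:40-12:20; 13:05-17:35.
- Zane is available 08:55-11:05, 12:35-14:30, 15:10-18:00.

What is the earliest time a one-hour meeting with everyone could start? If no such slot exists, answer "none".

08:55

Beatriz ∩ Vera: 08:55-10:30, 10:50-12:00, 12:35-12:55, 13:35-17:00.
Beatriz ∩ Vera ∩ Oona: 08:55-10:30, 10:50-12:00, 13:35-17:00.
Beatriz ∩ Vera ∩ Oona ∩ Zane: 08:55-10:30, 10:50-11:05, 13:35-14:30, 15:10-17:00.
The first common window of at least 60 minutes is 08:55-10:30, so the earliest start is 08:55.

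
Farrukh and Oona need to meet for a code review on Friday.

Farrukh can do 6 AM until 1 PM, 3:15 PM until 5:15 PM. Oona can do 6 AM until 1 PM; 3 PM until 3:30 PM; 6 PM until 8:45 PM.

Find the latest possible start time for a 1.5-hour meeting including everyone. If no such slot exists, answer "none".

11:30

Farrukh ∩ Oona: 06:00-13:00, 15:15-15:30.
The last common window of at least 90 minutes is 06:00-13:00; a 90-minute meeting can start as late as 11:30 and still end by 13:00.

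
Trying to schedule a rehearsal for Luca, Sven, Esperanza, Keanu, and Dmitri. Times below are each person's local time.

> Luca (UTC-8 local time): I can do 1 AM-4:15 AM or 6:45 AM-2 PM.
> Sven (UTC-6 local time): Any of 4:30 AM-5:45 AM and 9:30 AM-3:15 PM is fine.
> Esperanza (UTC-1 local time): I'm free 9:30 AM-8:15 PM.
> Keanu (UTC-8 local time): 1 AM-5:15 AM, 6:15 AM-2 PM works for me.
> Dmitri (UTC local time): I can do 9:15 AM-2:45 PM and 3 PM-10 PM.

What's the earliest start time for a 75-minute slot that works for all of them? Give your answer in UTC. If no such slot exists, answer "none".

10:30

Luca in UTC: 09:00-12:15, 14:45-22:00 (add 8h to convert from UTC-8).
Sven in UTC: 10:30-11:45, 15:30-21:15 (add 6h to convert from UTC-6).
Esperanza in UTC: 10:30-21:15 (add 1h to convert from UTC-1).
Keanu in UTC: 09:00-13:15, 14:15-22:00 (add 8h to convert from UTC-8).
Dmitri in UTC: 09:15-14:45, 15:00-22:00.
Luca ∩ Sven: 10:30-11:45, 15:30-21:15.
Luca ∩ Sven ∩ Esperanza: 10:30-11:45, 15:30-21:15.
Luca ∩ Sven ∩ Esperanza ∩ Keanu: 10:30-11:45, 15:30-21:15.
Luca ∩ Sven ∩ Esperanza ∩ Keanu ∩ Dmitri: 10:30-11:45, 15:30-21:15.
The first common window of at least 75 minutes is 10:30-11:45, so the earliest start is 10:30.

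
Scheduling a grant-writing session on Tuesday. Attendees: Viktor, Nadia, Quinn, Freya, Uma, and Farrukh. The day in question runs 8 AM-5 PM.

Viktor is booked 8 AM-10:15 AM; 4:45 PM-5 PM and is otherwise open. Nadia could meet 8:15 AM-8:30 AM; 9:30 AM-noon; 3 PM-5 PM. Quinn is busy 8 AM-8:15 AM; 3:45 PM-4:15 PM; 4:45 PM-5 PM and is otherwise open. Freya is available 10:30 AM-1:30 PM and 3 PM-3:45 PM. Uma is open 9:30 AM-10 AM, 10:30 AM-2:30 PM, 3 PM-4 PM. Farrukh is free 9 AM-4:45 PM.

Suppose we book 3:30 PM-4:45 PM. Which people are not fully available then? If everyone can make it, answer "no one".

Viktor free: 10:15-16:45 (invert busy blocks within the working day).
Nadia free: 08:15-08:30, 09:30-12:00, 15:00-17:00.
Quinn free: 08:15-15:45, 16:15-16:45 (invert busy blocks within the working day).
Freya free: 10:30-13:30, 15:00-15:45.
Uma free: 09:30-10:00, 10:30-14:30, 15:00-16:00.
Farrukh free: 09:00-16:45.
Viktor: free for 15:30-16:45. Nadia: free for 15:30-16:45. Quinn: not fully free for 15:30-16:45. Freya: not fully free for 15:30-16:45. Uma: not fully free for 15:30-16:45. Farrukh: free for 15:30-16:45.

Freya, Quinn, Uma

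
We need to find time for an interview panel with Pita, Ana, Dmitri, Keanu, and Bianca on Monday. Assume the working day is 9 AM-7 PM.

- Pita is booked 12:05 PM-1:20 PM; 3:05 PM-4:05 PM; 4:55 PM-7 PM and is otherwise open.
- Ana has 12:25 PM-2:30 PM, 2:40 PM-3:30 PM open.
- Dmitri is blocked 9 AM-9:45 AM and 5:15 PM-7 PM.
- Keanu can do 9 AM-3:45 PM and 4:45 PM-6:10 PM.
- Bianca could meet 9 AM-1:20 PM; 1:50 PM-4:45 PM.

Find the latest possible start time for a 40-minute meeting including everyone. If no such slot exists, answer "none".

13:50

Pita free: 09:00-12:05, 13:20-15:05, 16:05-16:55 (invert busy blocks within the working day).
Ana free: 12:25-14:30, 14:40-15:30.
Dmitri free: 09:45-17:15 (invert busy blocks within the working day).
Keanu free: 09:00-15:45, 16:45-18:10.
Bianca free: 09:00-13:20, 13:50-16:45.
Pita ∩ Ana: 13:20-14:30, 14:40-15:05.
Pita ∩ Ana ∩ Dmitri: 13:20-14:30, 14:40-15:05.
Pita ∩ Ana ∩ Dmitri ∩ Keanu: 13:20-14:30, 14:40-15:05.
Pita ∩ Ana ∩ Dmitri ∩ Keanu ∩ Bianca: 13:50-14:30, 14:40-15:05.
The last common window of at least 40 minutes is 13:50-14:30; a 40-minute meeting can start as late as 13:50 and still end by 14:30.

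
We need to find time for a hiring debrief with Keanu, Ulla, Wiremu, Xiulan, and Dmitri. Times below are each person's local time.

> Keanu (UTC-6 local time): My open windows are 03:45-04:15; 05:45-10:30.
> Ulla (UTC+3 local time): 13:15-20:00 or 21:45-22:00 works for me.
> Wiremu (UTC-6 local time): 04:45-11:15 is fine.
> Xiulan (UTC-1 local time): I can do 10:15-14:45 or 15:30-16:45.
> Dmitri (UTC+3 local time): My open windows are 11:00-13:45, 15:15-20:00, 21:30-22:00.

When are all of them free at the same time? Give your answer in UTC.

Keanu in UTC: 09:45-10:15, 11:45-16:30 (add 6h to convert from UTC-6).
Ulla in UTC: 10:15-17:00, 18:45-19:00 (subtract 3h to convert from UTC+3).
Wiremu in UTC: 10:45-17:15 (add 6h to convert from UTC-6).
Xiulan in UTC: 11:15-15:45, 16:30-17:45 (add 1h to convert from UTC-1).
Dmitri in UTC: 08:00-10:45, 12:15-17:00, 18:30-19:00 (subtract 3h to convert from UTC+3).
Keanu ∩ Ulla: 11:45-16:30.
Keanu ∩ Ulla ∩ Wiremu: 11:45-16:30.
Keanu ∩ Ulla ∩ Wiremu ∩ Xiulan: 11:45-15:45.
Keanu ∩ Ulla ∩ Wiremu ∩ Xiulan ∩ Dmitri: 12:15-15:45.

12:15-15:45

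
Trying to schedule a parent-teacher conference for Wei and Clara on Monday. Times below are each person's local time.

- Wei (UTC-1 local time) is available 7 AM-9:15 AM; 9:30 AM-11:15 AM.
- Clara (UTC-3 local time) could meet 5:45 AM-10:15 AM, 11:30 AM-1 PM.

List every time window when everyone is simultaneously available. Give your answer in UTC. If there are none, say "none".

08:45-10:15, 10:30-12:15

Wei in UTC: 08:00-10:15, 10:30-12:15 (add 1h to convert from UTC-1).
Clara in UTC: 08:45-13:15, 14:30-16:00 (add 3h to convert from UTC-3).
Wei ∩ Clara: 08:45-10:15, 10:30-12:15.
Those are the intersection windows.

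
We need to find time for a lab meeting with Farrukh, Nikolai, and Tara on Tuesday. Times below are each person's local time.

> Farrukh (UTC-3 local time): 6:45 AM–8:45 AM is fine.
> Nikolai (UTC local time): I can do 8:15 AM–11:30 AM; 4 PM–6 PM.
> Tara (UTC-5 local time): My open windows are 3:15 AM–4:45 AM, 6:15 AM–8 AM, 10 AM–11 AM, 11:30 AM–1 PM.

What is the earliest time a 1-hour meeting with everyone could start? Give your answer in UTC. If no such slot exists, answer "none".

none

Farrukh in UTC: 09:45-11:45 (add 3h to convert from UTC-3).
Nikolai in UTC: 08:15-11:30, 16:00-18:00.
Tara in UTC: 08:15-09:45, 11:15-13:00, 15:00-16:00, 16:30-18:00 (add 5h to convert from UTC-5).
Farrukh ∩ Nikolai: 09:45-11:30.
Farrukh ∩ Nikolai ∩ Tara: 11:15-11:30.
Those are the intersection windows.
No common window is at least 60 minutes long.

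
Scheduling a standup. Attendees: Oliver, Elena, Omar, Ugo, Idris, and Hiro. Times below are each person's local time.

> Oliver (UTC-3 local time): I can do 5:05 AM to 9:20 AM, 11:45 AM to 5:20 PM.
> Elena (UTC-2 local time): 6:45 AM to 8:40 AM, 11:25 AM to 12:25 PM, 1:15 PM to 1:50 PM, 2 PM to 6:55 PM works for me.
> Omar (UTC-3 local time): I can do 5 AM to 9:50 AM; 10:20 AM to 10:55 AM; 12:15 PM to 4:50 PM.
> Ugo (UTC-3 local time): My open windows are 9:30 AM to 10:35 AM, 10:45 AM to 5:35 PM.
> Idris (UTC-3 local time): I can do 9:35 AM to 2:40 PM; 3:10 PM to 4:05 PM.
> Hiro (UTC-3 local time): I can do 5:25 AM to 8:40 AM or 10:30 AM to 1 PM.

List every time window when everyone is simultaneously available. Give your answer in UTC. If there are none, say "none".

Oliver in UTC: 08:05-12:20, 14:45-20:20 (add 3h to convert from UTC-3).
Elena in UTC: 08:45-10:40, 13:25-14:25, 15:15-15:50, 16:00-20:55 (add 2h to convert from UTC-2).
Omar in UTC: 08:00-12:50, 13:20-13:55, 15:15-19:50 (add 3h to convert from UTC-3).
Ugo in UTC: 12:30-13:35, 13:45-20:35 (add 3h to convert from UTC-3).
Idris in UTC: 12:35-17:40, 18:10-19:05 (add 3h to convert from UTC-3).
Hiro in UTC: 08:25-11:40, 13:30-16:00 (add 3h to convert from UTC-3).
Oliver ∩ Elena: 08:45-10:40, 15:15-15:50, 16:00-20:20.
Oliver ∩ Elena ∩ Omar: 08:45-10:40, 15:15-15:50, 16:00-19:50.
Oliver ∩ Elena ∩ Omar ∩ Ugo: 15:15-15:50, 16:00-19:50.
Oliver ∩ Elena ∩ Omar ∩ Ugo ∩ Idris: 15:15-15:50, 16:00-17:40, 18:10-19:05.
Oliver ∩ Elena ∩ Omar ∩ Ugo ∩ Idris ∩ Hiro: 15:15-15:50.

15:15-15:50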